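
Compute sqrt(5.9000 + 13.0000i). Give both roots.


|z| = sqrt(34.81+169) = 14.2762
sqrt((|z|+a)/2) = sqrt((14.2762+5.9)/2) = sqrt(10.0881) = 3.1762
sqrt((|z|-a)/2) = sqrt((14.2762-5.9)/2) = sqrt(4.1881) = 2.0465

±(3.1762 + 2.0465i) i.e. 3.1762 + 2.0465i and -3.1762 - 2.0465i


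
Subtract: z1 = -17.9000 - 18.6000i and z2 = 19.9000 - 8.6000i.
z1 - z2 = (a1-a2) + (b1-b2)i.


Real: -17.9 - 19.9 = -37.8
Imag: -18.6 + 8.6 = -10

-37.8000 - 10.0000i


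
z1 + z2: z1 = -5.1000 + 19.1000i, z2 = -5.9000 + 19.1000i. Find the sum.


Real: -5.1 - 5.9 = -11
Imag: 19.1 + 19.1 = 38.2

-11.0000 + 38.2000i


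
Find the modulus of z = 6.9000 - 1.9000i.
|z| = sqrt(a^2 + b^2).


|z| = sqrt(6.9^2 + (-1.9)^2) = sqrt(47.61 + 3.61) = sqrt(51.22) = 7.1568

|z| = 7.1568


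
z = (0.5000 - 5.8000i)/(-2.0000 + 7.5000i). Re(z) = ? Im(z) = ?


Multiply by conjugate: (0.5000 - 5.8000i)(-2.0000 - 7.5000i) / ((-2)^2 + 7.5^2)
Numerator real = 0.5*(-2) - (5.8)*7.5 = -44.5
Numerator imag = -5.8*(-2) - 0.5*7.5 = 7.85
Denominator = 60.25
Re(z) = -44.5/60.25 = -0.7386
Im(z) = 7.85/60.25 = 0.1303

Re(z) = -0.7386, Im(z) = 0.1303


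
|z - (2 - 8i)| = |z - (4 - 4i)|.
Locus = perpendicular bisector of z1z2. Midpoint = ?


Equal distances means the locus is the perpendicular bisector of z1 and z2.
Midpoint = ((2+4)/2, (-8+(-4))/2) = (3.0000, -6.0000)

Perpendicular bisector through (3.0000, -6.0000)


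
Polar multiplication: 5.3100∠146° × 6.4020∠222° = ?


r = 5.3100 * 6.4020 = 33.9946
theta = 146° + 222° = 368° = 8° (mod 360)

33.9946 cis(8°)


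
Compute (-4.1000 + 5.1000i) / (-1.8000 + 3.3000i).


Conjugate of z2 = -1.8000 - 3.3000i
Numerator: (-4.1000 + 5.1000i)(-1.8000 - 3.3000i) = 24.2100 + 4.3500i
Denominator: (-1.8)^2 + 3.3^2 = 14.13
Result = (24.2100 + 4.3500i)/14.13

1.7134 + 0.3079i


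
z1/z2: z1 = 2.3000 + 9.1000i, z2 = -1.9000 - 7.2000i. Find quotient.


Conjugate of z2 = -1.9000 + 7.2000i
Numerator: (2.3000 + 9.1000i)(-1.9000 + 7.2000i) = -69.8900 - 0.7300i
Denominator: (-1.9)^2 + (-7.2)^2 = 55.45
Result = (-69.8900 - 0.7300i)/55.45

-1.2604 - 0.0132i


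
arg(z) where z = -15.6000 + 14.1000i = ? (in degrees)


Re = -15.6, Im = 14.1
arg = atan2(14.1, -15.6) = 137.8913 degrees

arg(z) = 137.8913 degrees


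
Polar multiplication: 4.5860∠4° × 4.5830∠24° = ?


r = 4.5860 * 4.5830 = 21.0176
theta = 4° + 24° = 28° = 28° (mod 360)

21.0176 cis(28°)


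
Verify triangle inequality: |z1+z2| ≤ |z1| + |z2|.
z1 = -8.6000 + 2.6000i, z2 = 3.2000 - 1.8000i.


|z1| = sqrt((-8.6)^2 + 2.6^2) = sqrt(80.72) = 8.9844
|z2| = sqrt(3.2^2 + (-1.8)^2) = sqrt(13.48) = 3.6715
z1+z2 = -5.4000 + 0.8000i
|z1+z2| = sqrt(29.8) = 5.4589
|z1|+|z2| = 8.9844 + 3.6715 = 12.6559

|z1+z2| = 5.4589 ≤ |z1|+|z2| = 12.6559 (verified)


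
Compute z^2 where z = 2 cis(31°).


r^2 = 2^2 = 4
n*theta = 2*31° = 62° = 62° (mod 360)
a = 4*cos(62°) = 1.8779
b = 4*sin(62°) = 3.5318

4 cis(62°) = 1.8779 + 3.5318i


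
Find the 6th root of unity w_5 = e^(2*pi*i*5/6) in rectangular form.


Angle = 360*5/6 = 300°
a = cos(300°) = 0.5000
b = sin(300°) = -0.8660

0.5000 - 0.8660i


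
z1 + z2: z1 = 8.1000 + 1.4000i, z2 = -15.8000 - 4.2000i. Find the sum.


Real: 8.1 - 15.8 = -7.7
Imag: 1.4 - 4.2 = -2.8

-7.7000 - 2.8000i


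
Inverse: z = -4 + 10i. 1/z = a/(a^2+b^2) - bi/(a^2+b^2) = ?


|z|^2 = 16+100 = 116
1/z = (-4 - 10i)/116

1/z = -0.0345 - 0.0862i


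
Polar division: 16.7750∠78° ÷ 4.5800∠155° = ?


r = 16.7750 / 4.5800 = 3.6627
theta = 78° - 155° = -77° = 283° (mod 360)

3.6627 cis(283°)


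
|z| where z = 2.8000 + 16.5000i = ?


|z| = sqrt(2.8^2 + 16.5^2) = sqrt(7.84 + 272.25) = sqrt(280.09) = 16.7359

|z| = 16.7359


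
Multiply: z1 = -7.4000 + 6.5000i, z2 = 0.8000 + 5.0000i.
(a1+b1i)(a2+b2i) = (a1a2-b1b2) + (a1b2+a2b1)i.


Real = -7.4*0.8 - 6.5*5 = -5.92 - 32.5 = -38.42
Imag = -7.4*5 + 0.8*6.5 = -37 + 5.2 = -31.8

-38.4200 - 31.8000i


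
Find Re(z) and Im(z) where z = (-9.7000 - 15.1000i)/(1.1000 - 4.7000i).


Multiply by conjugate: (-9.7000 - 15.1000i)(1.1000 + 4.7000i) / (1.1^2 + (-4.7)^2)
Numerator real = -9.7*1.1 - (15.1)*(-4.7) = 60.3
Numerator imag = -15.1*1.1 - (-9.7)*(-4.7) = -62.2
Denominator = 23.3
Re(z) = 60.3/23.3 = 2.5880
Im(z) = -62.2/23.3 = -2.6695

Re(z) = 2.5880, Im(z) = -2.6695


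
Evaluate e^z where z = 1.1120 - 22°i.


e^1.1120 = 3.0404
cos(-22°) = 0.92718
sin(-22°) = -0.37461
Real = 3.0404*0.92718 = 2.8190
Imag = 3.0404*(-0.37461) = -1.1390

2.8190 - 1.1390i


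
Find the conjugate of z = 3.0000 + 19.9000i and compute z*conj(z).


z_bar = 3.0000 - 19.9000i
z*z_bar = 3^2 + 19.9^2 = 9 + 396.01 = 405.01

z_bar = 3.0000 - 19.9000i, z*z_bar = 405.01


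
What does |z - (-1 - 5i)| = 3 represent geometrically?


|z - z0| = r is a circle with center z0 and radius r.
Center = (-1, -5), radius = 3

Circle with center (-1, -5) and radius 3


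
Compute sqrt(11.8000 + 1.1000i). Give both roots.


|z| = sqrt(139.24+1.21) = 11.8512
sqrt((|z|+a)/2) = sqrt((11.8512+11.8)/2) = sqrt(11.8256) = 3.4388
sqrt((|z|-a)/2) = sqrt((11.8512-11.8)/2) = sqrt(0.0256) = 0.1599

±(3.4388 + 0.1599i) i.e. 3.4388 + 0.1599i and -3.4388 - 0.1599i


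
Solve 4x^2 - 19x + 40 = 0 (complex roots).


disc = (-19)^2 - 4*4*40 = 361 - 640 = -279
sqrt(|disc|) = sqrt(279) = 16.7033
Real part = 19/(2*4) = 2.3750
Imag part = 16.7033/(2*4) = 2.0879

2.3750 ± 2.0879i


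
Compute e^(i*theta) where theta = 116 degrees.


cos(116°) = -0.4384
sin(116°) = 0.8988

e^(i*116°) = -0.4384 + 0.8988i


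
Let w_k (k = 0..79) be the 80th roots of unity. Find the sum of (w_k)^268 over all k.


The roots are w_k = w^k with w = e^(2*pi*i/80), and (w^k)^268 = (w^268)^k.
So S = 1 + u + u^2 + ... + u^(79) with u = w^268.
268 = 3*80 + 28, so 268 is not a multiple of 80: u = (w^80)^3 * w^28 = w^28 ≠ 1 (w is a primitive 80th root), while u^80 = (w^80)^268 = 1.
Geometric series: S = (1 - u^80)/(1 - u) = (1 - 1)/(1 - u) = 0

S = 0


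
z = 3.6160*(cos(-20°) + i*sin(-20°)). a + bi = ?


a = 3.6160*cos(-20°) = 3.6160*0.93969 = 3.3979
b = 3.6160*sin(-20°) = 3.6160*(-0.342) = -1.2367

3.3979 - 1.2367i


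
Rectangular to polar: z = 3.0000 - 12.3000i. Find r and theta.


r = sqrt(9+151.29) = sqrt(160.29) = 12.6606
theta = atan2(-12.3, 3) = -76.2930 degrees

r = 12.6606, theta = -76.2930 degrees


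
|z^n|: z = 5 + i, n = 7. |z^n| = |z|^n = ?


|z| = sqrt(25+1) = sqrt(26) = 5.0990
|z^7| = |z|^7 = (sqrt(26))^7 = 26^3 * sqrt(26) = 17576*sqrt(26)

|z^7| = 17576*sqrt(26) ≈ 89620.3670


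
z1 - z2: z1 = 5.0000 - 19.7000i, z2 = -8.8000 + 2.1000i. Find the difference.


Real: 5 + 8.8 = 13.8
Imag: -19.7 - 2.1 = -21.8

13.8000 - 21.8000i


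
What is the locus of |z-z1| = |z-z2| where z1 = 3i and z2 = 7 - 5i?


Equal distances means the locus is the perpendicular bisector of z1 and z2.
Midpoint = ((0+7)/2, (3+(-5))/2) = (3.5000, -1.0000)

Perpendicular bisector through (3.5000, -1.0000)


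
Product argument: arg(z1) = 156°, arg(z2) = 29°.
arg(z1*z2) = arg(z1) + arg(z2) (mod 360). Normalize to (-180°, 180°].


arg(z1*z2) = 156° + 29° = 185°
Normalized to (-180°, 180°]: -175°

-175°


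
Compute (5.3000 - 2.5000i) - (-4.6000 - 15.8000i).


Real: 5.3 + 4.6 = 9.9
Imag: -2.5 + 15.8 = 13.3

9.9000 + 13.3000i


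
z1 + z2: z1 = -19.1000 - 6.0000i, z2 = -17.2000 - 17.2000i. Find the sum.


Real: -19.1 - 17.2 = -36.3
Imag: -6 - 17.2 = -23.2

-36.3000 - 23.2000i


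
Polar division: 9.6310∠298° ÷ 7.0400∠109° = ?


r = 9.6310 / 7.0400 = 1.3680
theta = 298° - 109° = 189° = 189° (mod 360)

1.3680 cis(189°)


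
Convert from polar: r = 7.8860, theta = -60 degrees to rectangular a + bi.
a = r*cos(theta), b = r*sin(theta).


a = 7.8860*cos(-60°) = 7.8860*0.5 = 3.9430
b = 7.8860*sin(-60°) = 7.8860*(-0.86603) = -6.8295

3.9430 - 6.8295i


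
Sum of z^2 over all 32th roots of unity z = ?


The roots are w_k = w^k with w = e^(2*pi*i/32), and (w^k)^2 = (w^2)^k.
So S = 1 + u + u^2 + ... + u^(31) with u = w^2.
2 = 0*32 + 2, so 2 is not a multiple of 32: u = w^2 ≠ 1 (w is a primitive 32th root), while u^32 = (w^32)^2 = 1.
Geometric series: S = (1 - u^32)/(1 - u) = (1 - 1)/(1 - u) = 0

S = 0


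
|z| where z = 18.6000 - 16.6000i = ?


|z| = sqrt(18.6^2 + (-16.6)^2) = sqrt(345.96 + 275.56) = sqrt(621.52) = 24.9303

|z| = 24.9303


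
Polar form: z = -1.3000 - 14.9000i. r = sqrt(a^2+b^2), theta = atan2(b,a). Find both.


r = sqrt(1.69+222.01) = sqrt(223.7) = 14.9566
theta = atan2(-14.9, -1.3) = -94.9863 degrees

r = 14.9566, theta = -94.9863 degrees


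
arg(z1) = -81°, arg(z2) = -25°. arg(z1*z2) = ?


arg(z1*z2) = -81° - 25° = -106°
Normalized to (-180°, 180°]: -106°

-106°


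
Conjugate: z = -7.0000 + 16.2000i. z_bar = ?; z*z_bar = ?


z_bar = -7.0000 - 16.2000i
z*z_bar = (-7)^2 + 16.2^2 = 49 + 262.44 = 311.44

z_bar = -7.0000 - 16.2000i, z*z_bar = 311.44


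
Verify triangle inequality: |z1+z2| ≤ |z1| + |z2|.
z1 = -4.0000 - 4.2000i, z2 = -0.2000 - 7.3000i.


|z1| = sqrt((-4)^2 + (-4.2)^2) = sqrt(33.64) = 5.8000
|z2| = sqrt((-0.2)^2 + (-7.3)^2) = sqrt(53.33) = 7.3027
z1+z2 = -4.2000 - 11.5000i
|z1+z2| = sqrt(149.89) = 12.2430
|z1|+|z2| = 5.8000 + 7.3027 = 13.1027

|z1+z2| = 12.2430 ≤ |z1|+|z2| = 13.1027 (verified)


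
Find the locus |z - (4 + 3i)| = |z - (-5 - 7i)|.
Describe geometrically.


Equal distances means the locus is the perpendicular bisector of z1 and z2.
Midpoint = ((4+(-5))/2, (3+(-7))/2) = (-0.5000, -2.0000)

Perpendicular bisector through (-0.5000, -2.0000)


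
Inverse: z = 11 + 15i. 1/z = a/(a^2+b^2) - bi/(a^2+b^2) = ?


|z|^2 = 121+225 = 346
1/z = (11 - 15i)/346

1/z = 0.0318 - 0.0434i


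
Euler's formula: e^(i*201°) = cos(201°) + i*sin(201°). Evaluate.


cos(201°) = -0.9336
sin(201°) = -0.3584

e^(i*201°) = -0.9336 - 0.3584i


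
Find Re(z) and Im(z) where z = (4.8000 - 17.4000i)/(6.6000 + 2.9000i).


Multiply by conjugate: (4.8000 - 17.4000i)(6.6000 - 2.9000i) / (6.6^2 + 2.9^2)
Numerator real = 4.8*6.6 - (17.4)*2.9 = -18.78
Numerator imag = -17.4*6.6 - 4.8*2.9 = -128.76
Denominator = 51.97
Re(z) = -18.78/51.97 = -0.3614
Im(z) = -128.76/51.97 = -2.4776

Re(z) = -0.3614, Im(z) = -2.4776


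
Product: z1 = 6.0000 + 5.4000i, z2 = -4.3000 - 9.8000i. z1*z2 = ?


Real = 6*(-4.3) - 5.4*(-9.8) = -25.8 - (-52.92) = 27.12
Imag = 6*(-9.8) - (4.3)*5.4 = -58.8 - (23.22) = -82.02

27.1200 - 82.0200i


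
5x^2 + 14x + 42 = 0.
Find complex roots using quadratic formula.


disc = 14^2 - 4*5*42 = 196 - 840 = -644
sqrt(|disc|) = sqrt(644) = 25.3772
Real part = -14/(2*5) = -1.4000
Imag part = 25.3772/(2*5) = 2.5377

-1.4000 ± 2.5377i


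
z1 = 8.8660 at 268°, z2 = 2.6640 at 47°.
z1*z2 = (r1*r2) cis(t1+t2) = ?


r = 8.8660 * 2.6640 = 23.6190
theta = 268° + 47° = 315° = 315° (mod 360)

23.6190 cis(315°)


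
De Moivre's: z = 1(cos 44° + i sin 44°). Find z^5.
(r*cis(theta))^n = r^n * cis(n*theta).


r^5 = 1^5 = 1
n*theta = 5*44° = 220° = 220° (mod 360)
a = 1*cos(220°) = -0.7660
b = 1*sin(220°) = -0.6428

1 cis(220°) = -0.7660 - 0.6428i


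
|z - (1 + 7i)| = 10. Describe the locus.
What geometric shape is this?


|z - z0| = r is a circle with center z0 and radius r.
Center = (1, 7), radius = 10

Circle with center (1, 7) and radius 10


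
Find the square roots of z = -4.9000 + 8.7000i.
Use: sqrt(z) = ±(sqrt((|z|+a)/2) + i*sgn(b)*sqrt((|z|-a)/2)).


|z| = sqrt(24.01+75.69) = 9.9850
sqrt((|z|+a)/2) = sqrt((9.9850+(-4.9))/2) = sqrt(2.5425) = 1.5945
sqrt((|z|-a)/2) = sqrt((9.9850-(-4.9))/2) = sqrt(7.4425) = 2.7281

±(1.5945 + 2.7281i) i.e. 1.5945 + 2.7281i and -1.5945 - 2.7281i


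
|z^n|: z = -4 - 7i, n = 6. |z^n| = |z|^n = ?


|z| = sqrt(16+49) = sqrt(65) = 8.0623
|z^6| = |z|^6 = (sqrt(65))^6 = 65^3 = 274625

|z^6| = 274625


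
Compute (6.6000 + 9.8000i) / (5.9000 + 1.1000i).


Conjugate of z2 = 5.9000 - 1.1000i
Numerator: (6.6000 + 9.8000i)(5.9000 - 1.1000i) = 49.7200 + 50.5600i
Denominator: 5.9^2 + 1.1^2 = 36.02
Result = (49.7200 + 50.5600i)/36.02

1.3803 + 1.4037i


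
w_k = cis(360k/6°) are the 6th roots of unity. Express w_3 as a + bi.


Angle = 360*3/6 = 180°
a = cos(180°) = -1.0000
b = sin(180°) = 0

-1.0000 + 0i


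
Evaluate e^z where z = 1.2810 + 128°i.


e^1.2810 = 3.6002
cos(128°) = -0.61566
sin(128°) = 0.788
Real = 3.6002*(-0.61566) = -2.2165
Imag = 3.6002*0.788 = 2.8370

-2.2165 + 2.8370i


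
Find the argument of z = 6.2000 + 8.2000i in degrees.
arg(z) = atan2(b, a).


Re = 6.2, Im = 8.2
arg = atan2(8.2, 6.2) = 52.9072 degrees

arg(z) = 52.9072 degrees


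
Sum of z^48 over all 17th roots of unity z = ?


The roots are w_k = w^k with w = e^(2*pi*i/17), and (w^k)^48 = (w^48)^k.
So S = 1 + u + u^2 + ... + u^(16) with u = w^48.
48 = 2*17 + 14, so 48 is not a multiple of 17: u = (w^17)^2 * w^14 = w^14 ≠ 1 (w is a primitive 17th root), while u^17 = (w^17)^48 = 1.
Geometric series: S = (1 - u^17)/(1 - u) = (1 - 1)/(1 - u) = 0

S = 0


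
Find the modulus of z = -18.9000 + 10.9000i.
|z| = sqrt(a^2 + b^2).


|z| = sqrt((-18.9)^2 + 10.9^2) = sqrt(357.21 + 118.81) = sqrt(476.02) = 21.8179

|z| = 21.8179


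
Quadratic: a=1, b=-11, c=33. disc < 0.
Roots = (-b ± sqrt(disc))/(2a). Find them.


disc = (-11)^2 - 4*1*33 = 121 - 132 = -11
sqrt(|disc|) = sqrt(11) = 3.3166
Real part = 11/(2*1) = 5.5000
Imag part = 3.3166/(2*1) = 1.6583

5.5000 ± 1.6583i


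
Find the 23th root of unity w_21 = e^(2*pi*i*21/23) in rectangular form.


Angle = 360*21/23 = 328.6957°
a = cos(328.6957°) = 0.8544
b = sin(328.6957°) = -0.5196

0.8544 - 0.5196i


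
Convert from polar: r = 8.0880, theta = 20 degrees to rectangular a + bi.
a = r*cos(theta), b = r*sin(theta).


a = 8.0880*cos(20°) = 8.0880*0.93969 = 7.6002
b = 8.0880*sin(20°) = 8.0880*0.34202 = 2.7663

7.6002 + 2.7663i


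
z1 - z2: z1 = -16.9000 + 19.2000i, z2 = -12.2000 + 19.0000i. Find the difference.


Real: -16.9 + 12.2 = -4.7
Imag: 19.2 - 19 = 0.2

-4.7000 + 0.2000i


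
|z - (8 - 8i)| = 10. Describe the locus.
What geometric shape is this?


|z - z0| = r is a circle with center z0 and radius r.
Center = (8, -8), radius = 10

Circle with center (8, -8) and radius 10


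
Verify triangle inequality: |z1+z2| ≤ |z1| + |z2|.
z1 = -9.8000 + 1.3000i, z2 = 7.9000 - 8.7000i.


|z1| = sqrt((-9.8)^2 + 1.3^2) = sqrt(97.73) = 9.8858
|z2| = sqrt(7.9^2 + (-8.7)^2) = sqrt(138.1) = 11.7516
z1+z2 = -1.9000 - 7.4000i
|z1+z2| = sqrt(58.37) = 7.6400
|z1|+|z2| = 9.8858 + 11.7516 = 21.6374

|z1+z2| = 7.6400 ≤ |z1|+|z2| = 21.6374 (verified)


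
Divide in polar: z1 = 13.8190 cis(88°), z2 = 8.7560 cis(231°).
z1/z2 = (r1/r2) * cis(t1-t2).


r = 13.8190 / 8.7560 = 1.5782
theta = 88° - 231° = -143° = 217° (mod 360)

1.5782 cis(217°)


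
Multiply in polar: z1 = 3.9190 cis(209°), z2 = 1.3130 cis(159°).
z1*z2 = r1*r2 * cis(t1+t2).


r = 3.9190 * 1.3130 = 5.1456
theta = 209° + 159° = 368° = 8° (mod 360)

5.1456 cis(8°)


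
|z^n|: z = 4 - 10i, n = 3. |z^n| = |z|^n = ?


|z| = sqrt(16+100) = sqrt(116) = 10.7703
|z^3| = |z|^3 = (sqrt(116))^3 = 116*sqrt(116)

|z^3| = 116*sqrt(116) ≈ 1249.3582


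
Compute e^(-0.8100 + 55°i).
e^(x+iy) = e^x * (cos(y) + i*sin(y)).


e^-0.8100 = 0.4449
cos(55°) = 0.5736
sin(55°) = 0.81915
Real = 0.4449*0.5736 = 0.2552
Imag = 0.4449*0.81915 = 0.3644

0.2552 + 0.3644i


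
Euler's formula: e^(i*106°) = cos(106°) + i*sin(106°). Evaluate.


cos(106°) = -0.2756
sin(106°) = 0.9613

e^(i*106°) = -0.2756 + 0.9613i


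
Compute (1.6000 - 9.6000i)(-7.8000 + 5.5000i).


Real = 1.6*(-7.8) - (-9.6)*5.5 = -12.48 - (-52.8) = 40.32
Imag = 1.6*5.5 - (7.8)*(-9.6) = 8.8 + 74.88 = 83.68

40.3200 + 83.6800i


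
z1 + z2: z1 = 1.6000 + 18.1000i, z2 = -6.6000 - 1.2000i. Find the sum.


Real: 1.6 - 6.6 = -5
Imag: 18.1 - 1.2 = 16.9

-5.0000 + 16.9000i


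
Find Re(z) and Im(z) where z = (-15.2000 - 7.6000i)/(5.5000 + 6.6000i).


Multiply by conjugate: (-15.2000 - 7.6000i)(5.5000 - 6.6000i) / (5.5^2 + 6.6^2)
Numerator real = -15.2*5.5 - (7.6)*6.6 = -133.76
Numerator imag = -7.6*5.5 - (-15.2)*6.6 = 58.52
Denominator = 73.81
Re(z) = -133.76/73.81 = -1.8122
Im(z) = 58.52/73.81 = 0.7928

Re(z) = -1.8122, Im(z) = 0.7928


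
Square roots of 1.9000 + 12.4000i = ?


|z| = sqrt(3.61+153.76) = 12.5447
sqrt((|z|+a)/2) = sqrt((12.5447+1.9)/2) = sqrt(7.2224) = 2.6874
sqrt((|z|-a)/2) = sqrt((12.5447-1.9)/2) = sqrt(5.3224) = 2.3070

±(2.6874 + 2.3070i) i.e. 2.6874 + 2.3070i and -2.6874 - 2.3070i


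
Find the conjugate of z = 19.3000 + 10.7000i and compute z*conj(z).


z_bar = 19.3000 - 10.7000i
z*z_bar = 19.3^2 + 10.7^2 = 372.49 + 114.49 = 486.98

z_bar = 19.3000 - 10.7000i, z*z_bar = 486.98


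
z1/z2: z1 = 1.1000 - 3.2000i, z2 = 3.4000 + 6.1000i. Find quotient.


Conjugate of z2 = 3.4000 - 6.1000i
Numerator: (1.1000 - 3.2000i)(3.4000 - 6.1000i) = -15.7800 - 17.5900i
Denominator: 3.4^2 + 6.1^2 = 48.77
Result = (-15.7800 - 17.5900i)/48.77

-0.3236 - 0.3607i


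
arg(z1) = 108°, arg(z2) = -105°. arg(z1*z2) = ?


arg(z1*z2) = 108° - 105° = 3°
Normalized to (-180°, 180°]: 3°

3°


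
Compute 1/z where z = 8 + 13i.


|z|^2 = 64+169 = 233
1/z = (8 - 13i)/233

1/z = 0.0343 - 0.0558i


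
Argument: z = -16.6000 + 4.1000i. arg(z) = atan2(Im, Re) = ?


Re = -16.6, Im = 4.1
arg = atan2(4.1, -16.6) = 166.1263 degrees

arg(z) = 166.1263 degrees


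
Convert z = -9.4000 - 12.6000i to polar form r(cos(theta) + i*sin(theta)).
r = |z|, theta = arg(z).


r = sqrt(88.36+158.76) = sqrt(247.12) = 15.7201
theta = atan2(-12.6, -9.4) = -126.7241 degrees

r = 15.7201, theta = -126.7241 degrees


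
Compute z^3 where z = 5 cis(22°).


r^3 = 5^3 = 125
n*theta = 3*22° = 66° = 66° (mod 360)
a = 125*cos(66°) = 50.8421
b = 125*sin(66°) = 114.1932

125 cis(66°) = 50.8421 + 114.1932i


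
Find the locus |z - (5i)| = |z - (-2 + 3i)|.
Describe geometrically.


Equal distances means the locus is the perpendicular bisector of z1 and z2.
Midpoint = ((0+(-2))/2, (5+3)/2) = (-1.0000, 4.0000)

Perpendicular bisector through (-1.0000, 4.0000)


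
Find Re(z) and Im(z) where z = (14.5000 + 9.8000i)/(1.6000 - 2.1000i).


Multiply by conjugate: (14.5000 + 9.8000i)(1.6000 + 2.1000i) / (1.6^2 + (-2.1)^2)
Numerator real = 14.5*1.6 + 9.8*(-2.1) = 2.62
Numerator imag = 9.8*1.6 - 14.5*(-2.1) = 46.13
Denominator = 6.97
Re(z) = 2.62/6.97 = 0.3759
Im(z) = 46.13/6.97 = 6.6184

Re(z) = 0.3759, Im(z) = 6.6184


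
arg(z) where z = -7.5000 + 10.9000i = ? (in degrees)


Re = -7.5, Im = 10.9
arg = atan2(10.9, -7.5) = 124.5308 degrees

arg(z) = 124.5308 degrees


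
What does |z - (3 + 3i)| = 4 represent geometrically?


|z - z0| = r is a circle with center z0 and radius r.
Center = (3, 3), radius = 4

Circle with center (3, 3) and radius 4


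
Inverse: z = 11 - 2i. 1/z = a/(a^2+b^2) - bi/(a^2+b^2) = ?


|z|^2 = 121+4 = 125
1/z = (11 + 2i)/125

1/z = 0.0880 + 0.0160i


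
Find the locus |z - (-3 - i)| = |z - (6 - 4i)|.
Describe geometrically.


Equal distances means the locus is the perpendicular bisector of z1 and z2.
Midpoint = ((-3+6)/2, (-1+(-4))/2) = (1.5000, -2.5000)

Perpendicular bisector through (1.5000, -2.5000)


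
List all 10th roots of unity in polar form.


The 10th roots of unity are cis(360k/10°) for k=0..9
Angle step = 360/10 = 36°
Primitive root: cis(36°)
Primitive root = 0.8090 + 0.5878i

10 roots at angles: 0°, 36°, 72°, 108°, 144°, 180°, 216°, 252°, 288°, 324°


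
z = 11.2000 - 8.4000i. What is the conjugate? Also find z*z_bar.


z_bar = 11.2000 + 8.4000i
z*z_bar = 11.2^2 + (-8.4)^2 = 125.44 + 70.56 = 196

z_bar = 11.2000 + 8.4000i, z*z_bar = 196


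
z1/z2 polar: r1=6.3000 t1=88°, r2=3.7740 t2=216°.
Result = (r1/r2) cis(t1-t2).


r = 6.3000 / 3.7740 = 1.6693
theta = 88° - 216° = -128° = 232° (mod 360)

1.6693 cis(232°)


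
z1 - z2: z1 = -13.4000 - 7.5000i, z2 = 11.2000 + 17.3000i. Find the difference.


Real: -13.4 - 11.2 = -24.6
Imag: -7.5 - 17.3 = -24.8

-24.6000 - 24.8000i


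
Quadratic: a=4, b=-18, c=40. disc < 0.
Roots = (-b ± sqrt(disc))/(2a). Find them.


disc = (-18)^2 - 4*4*40 = 324 - 640 = -316
sqrt(|disc|) = sqrt(316) = 17.7764
Real part = 18/(2*4) = 2.2500
Imag part = 17.7764/(2*4) = 2.2220

2.2500 ± 2.2220i


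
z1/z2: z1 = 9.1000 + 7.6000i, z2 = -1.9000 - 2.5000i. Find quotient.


Conjugate of z2 = -1.9000 + 2.5000i
Numerator: (9.1000 + 7.6000i)(-1.9000 + 2.5000i) = -36.2900 + 8.3100i
Denominator: (-1.9)^2 + (-2.5)^2 = 9.86
Result = (-36.2900 + 8.3100i)/9.86

-3.6805 + 0.8428i


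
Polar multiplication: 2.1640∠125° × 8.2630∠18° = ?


r = 2.1640 * 8.2630 = 17.8811
theta = 125° + 18° = 143° = 143° (mod 360)

17.8811 cis(143°)


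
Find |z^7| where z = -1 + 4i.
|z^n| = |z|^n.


|z| = sqrt(1+16) = sqrt(17) = 4.1231
|z^7| = |z|^7 = (sqrt(17))^7 = 17^3 * sqrt(17) = 4913*sqrt(17)

|z^7| = 4913*sqrt(17) ≈ 20256.8179


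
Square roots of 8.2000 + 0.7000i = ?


|z| = sqrt(67.24+0.49) = 8.2298
sqrt((|z|+a)/2) = sqrt((8.2298+8.2)/2) = sqrt(8.2149) = 2.8662
sqrt((|z|-a)/2) = sqrt((8.2298-8.2)/2) = sqrt(0.0149) = 0.1221

±(2.8662 + 0.1221i) i.e. 2.8662 + 0.1221i and -2.8662 - 0.1221i


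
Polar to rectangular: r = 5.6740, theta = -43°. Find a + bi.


a = 5.6740*cos(-43°) = 5.6740*0.73135 = 4.1497
b = 5.6740*sin(-43°) = 5.6740*(-0.682) = -3.8697

4.1497 - 3.8697i


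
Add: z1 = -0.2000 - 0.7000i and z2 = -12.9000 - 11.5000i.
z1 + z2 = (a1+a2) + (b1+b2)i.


Real: -0.2 - 12.9 = -13.1
Imag: -0.7 - 11.5 = -12.2

-13.1000 - 12.2000i


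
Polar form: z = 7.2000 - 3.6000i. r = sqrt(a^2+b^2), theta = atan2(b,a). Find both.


r = sqrt(51.84+12.96) = sqrt(64.8) = 8.0498
theta = atan2(-3.6, 7.2) = -26.5651 degrees

r = 8.0498, theta = -26.5651 degrees


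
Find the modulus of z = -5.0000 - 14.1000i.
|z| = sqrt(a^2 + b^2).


|z| = sqrt((-5)^2 + (-14.1)^2) = sqrt(25 + 198.81) = sqrt(223.81) = 14.9603

|z| = 14.9603


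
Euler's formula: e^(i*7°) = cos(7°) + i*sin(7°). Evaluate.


cos(7°) = 0.9925
sin(7°) = 0.1219

e^(i*7°) = 0.9925 + 0.1219i


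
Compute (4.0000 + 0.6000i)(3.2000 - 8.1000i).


Real = 4*3.2 - 0.6*(-8.1) = 12.8 - (-4.86) = 17.66
Imag = 4*(-8.1) + 3.2*0.6 = -32.4 + 1.92 = -30.48

17.6600 - 30.4800i


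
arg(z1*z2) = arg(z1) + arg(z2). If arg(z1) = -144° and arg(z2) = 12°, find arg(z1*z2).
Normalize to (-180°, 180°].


arg(z1*z2) = -144° + 12° = -132°
Normalized to (-180°, 180°]: -132°

-132°


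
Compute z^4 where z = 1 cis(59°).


r^4 = 1^4 = 1
n*theta = 4*59° = 236° = 236° (mod 360)
a = 1*cos(236°) = -0.5592
b = 1*sin(236°) = -0.8290

1 cis(236°) = -0.5592 - 0.8290i


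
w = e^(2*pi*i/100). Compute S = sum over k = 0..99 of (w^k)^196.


The roots are w_k = w^k with w = e^(2*pi*i/100), and (w^k)^196 = (w^196)^k.
So S = 1 + u + u^2 + ... + u^(99) with u = w^196.
196 = 1*100 + 96, so 196 is not a multiple of 100: u = (w^100)^1 * w^96 = w^96 ≠ 1 (w is a primitive 100th root), while u^100 = (w^100)^196 = 1.
Geometric series: S = (1 - u^100)/(1 - u) = (1 - 1)/(1 - u) = 0

S = 0


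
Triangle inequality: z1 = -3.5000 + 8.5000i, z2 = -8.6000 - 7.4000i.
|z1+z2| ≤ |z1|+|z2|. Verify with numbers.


|z1| = sqrt((-3.5)^2 + 8.5^2) = sqrt(84.5) = 9.1924
|z2| = sqrt((-8.6)^2 + (-7.4)^2) = sqrt(128.72) = 11.3455
z1+z2 = -12.1000 + 1.1000i
|z1+z2| = sqrt(147.62) = 12.1499
|z1|+|z2| = 9.1924 + 11.3455 = 20.5379

|z1+z2| = 12.1499 ≤ |z1|+|z2| = 20.5379 (verified)


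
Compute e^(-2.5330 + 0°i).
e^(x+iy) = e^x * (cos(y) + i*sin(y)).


e^-2.5330 = 0.0794
cos(0°) = 1
sin(0°) = 0
Real = 0.0794*1 = 0.0794
Imag = 0.0794*0 = 0

0.0794 + 0i


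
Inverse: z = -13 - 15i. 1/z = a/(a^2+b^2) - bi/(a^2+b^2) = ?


|z|^2 = 169+225 = 394
1/z = (-13 + 15i)/394

1/z = -0.0330 + 0.0381i


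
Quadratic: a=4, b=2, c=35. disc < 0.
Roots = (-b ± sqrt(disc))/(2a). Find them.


disc = 2^2 - 4*4*35 = 4 - 560 = -556
sqrt(|disc|) = sqrt(556) = 23.5797
Real part = -2/(2*4) = -0.2500
Imag part = 23.5797/(2*4) = 2.9475

-0.2500 ± 2.9475i


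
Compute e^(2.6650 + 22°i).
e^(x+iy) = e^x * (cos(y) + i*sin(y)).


e^2.6650 = 14.3679
cos(22°) = 0.927184
sin(22°) = 0.374607
Real = 14.3679*0.927184 = 13.3217
Imag = 14.3679*0.374607 = 5.3823

13.3217 + 5.3823i


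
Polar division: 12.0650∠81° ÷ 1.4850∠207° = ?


r = 12.0650 / 1.4850 = 8.1246
theta = 81° - 207° = -126° = 234° (mod 360)

8.1246 cis(234°)


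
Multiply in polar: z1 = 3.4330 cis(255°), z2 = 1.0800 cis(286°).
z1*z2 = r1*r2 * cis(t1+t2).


r = 3.4330 * 1.0800 = 3.7076
theta = 255° + 286° = 541° = 181° (mod 360)

3.7076 cis(181°)


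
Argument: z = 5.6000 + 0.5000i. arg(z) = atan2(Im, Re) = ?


Re = 5.6, Im = 0.5
arg = atan2(0.5, 5.6) = 5.1022 degrees

arg(z) = 5.1022 degrees


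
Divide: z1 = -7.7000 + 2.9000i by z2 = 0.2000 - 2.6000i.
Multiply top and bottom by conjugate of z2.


Conjugate of z2 = 0.2000 + 2.6000i
Numerator: (-7.7000 + 2.9000i)(0.2000 + 2.6000i) = -9.0800 - 19.4400i
Denominator: 0.2^2 + (-2.6)^2 = 6.8
Result = (-9.0800 - 19.4400i)/6.8

-1.3353 - 2.8588i


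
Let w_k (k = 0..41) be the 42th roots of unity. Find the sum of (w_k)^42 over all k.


The roots are w_k = w^k with w = e^(2*pi*i/42), and (w^k)^42 = (w^42)^k.
So S = 1 + u + u^2 + ... + u^(41) with u = w^42.
42 = 1*42 + 0, so 42 is a multiple of 42 and u = (w^42)^1 = 1.
Every one of the 42 terms equals 1: S = 42

S = 42


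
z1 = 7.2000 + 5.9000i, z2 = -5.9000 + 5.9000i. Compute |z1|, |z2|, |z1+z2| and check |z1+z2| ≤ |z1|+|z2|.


|z1| = sqrt(7.2^2 + 5.9^2) = sqrt(86.65) = 9.3086
|z2| = sqrt((-5.9)^2 + 5.9^2) = sqrt(69.62) = 8.3439
z1+z2 = 1.3000 + 11.8000i
|z1+z2| = sqrt(140.93) = 11.8714
|z1|+|z2| = 9.3086 + 8.3439 = 17.6525

|z1+z2| = 11.8714 ≤ |z1|+|z2| = 17.6525 (verified)


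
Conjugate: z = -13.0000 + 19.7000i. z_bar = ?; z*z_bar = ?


z_bar = -13.0000 - 19.7000i
z*z_bar = (-13)^2 + 19.7^2 = 169 + 388.09 = 557.09

z_bar = -13.0000 - 19.7000i, z*z_bar = 557.09


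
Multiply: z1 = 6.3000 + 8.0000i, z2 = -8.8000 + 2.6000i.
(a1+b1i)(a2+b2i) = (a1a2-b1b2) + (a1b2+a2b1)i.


Real = 6.3*(-8.8) - 8*2.6 = -55.44 - 20.8 = -76.24
Imag = 6.3*2.6 - (8.8)*8 = 16.38 - (70.4) = -54.02

-76.2400 - 54.0200i


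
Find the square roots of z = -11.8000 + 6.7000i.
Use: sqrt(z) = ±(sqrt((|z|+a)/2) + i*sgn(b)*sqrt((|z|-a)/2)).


|z| = sqrt(139.24+44.89) = 13.5695
sqrt((|z|+a)/2) = sqrt((13.5695+(-11.8))/2) = sqrt(0.8847) = 0.9406
sqrt((|z|-a)/2) = sqrt((13.5695-(-11.8))/2) = sqrt(12.6847) = 3.5616

±(0.9406 + 3.5616i) i.e. 0.9406 + 3.5616i and -0.9406 - 3.5616i


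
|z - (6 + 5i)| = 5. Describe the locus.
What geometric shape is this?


|z - z0| = r is a circle with center z0 and radius r.
Center = (6, 5), radius = 5

Circle with center (6, 5) and radius 5


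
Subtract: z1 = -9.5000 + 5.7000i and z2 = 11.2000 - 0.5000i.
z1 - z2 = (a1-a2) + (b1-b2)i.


Real: -9.5 - 11.2 = -20.7
Imag: 5.7 + 0.5 = 6.2

-20.7000 + 6.2000i


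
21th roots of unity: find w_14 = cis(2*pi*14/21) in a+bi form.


Angle = 360*14/21 = 240°
a = cos(240°) = -0.5000
b = sin(240°) = -0.8660

-0.5000 - 0.8660i


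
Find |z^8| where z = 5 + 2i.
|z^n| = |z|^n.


|z| = sqrt(25+4) = sqrt(29) = 5.3852
|z^8| = |z|^8 = (sqrt(29))^8 = 29^4 = 707281

|z^8| = 707281


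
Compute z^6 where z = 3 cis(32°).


r^6 = 3^6 = 729
n*theta = 6*32° = 192° = 192° (mod 360)
a = 729*cos(192°) = -713.0696
b = 729*sin(192°) = -151.5676

729 cis(192°) = -713.0696 - 151.5676i


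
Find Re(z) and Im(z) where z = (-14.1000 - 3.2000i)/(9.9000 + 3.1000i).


Multiply by conjugate: (-14.1000 - 3.2000i)(9.9000 - 3.1000i) / (9.9^2 + 3.1^2)
Numerator real = -14.1*9.9 - (3.2)*3.1 = -149.51
Numerator imag = -3.2*9.9 - (-14.1)*3.1 = 12.03
Denominator = 107.62
Re(z) = -149.51/107.62 = -1.3892
Im(z) = 12.03/107.62 = 0.1118

Re(z) = -1.3892, Im(z) = 0.1118


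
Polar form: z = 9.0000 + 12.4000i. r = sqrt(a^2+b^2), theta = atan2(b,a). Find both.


r = sqrt(81+153.76) = sqrt(234.76) = 15.3219
theta = atan2(12.4, 9) = 54.0276 degrees

r = 15.3219, theta = 54.0276 degrees


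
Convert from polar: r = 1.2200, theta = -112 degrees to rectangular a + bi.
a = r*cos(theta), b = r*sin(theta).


a = 1.2200*cos(-112°) = 1.2200*(-0.3746) = -0.4570
b = 1.2200*sin(-112°) = 1.2200*(-0.9272) = -1.1312

-0.4570 - 1.1312i


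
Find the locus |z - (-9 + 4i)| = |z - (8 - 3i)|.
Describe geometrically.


Equal distances means the locus is the perpendicular bisector of z1 and z2.
Midpoint = ((-9+8)/2, (4+(-3))/2) = (-0.5000, 0.5000)

Perpendicular bisector through (-0.5000, 0.5000)


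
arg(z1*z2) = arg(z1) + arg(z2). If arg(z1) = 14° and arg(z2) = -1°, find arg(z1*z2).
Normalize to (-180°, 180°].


arg(z1*z2) = 14° - 1° = 13°
Normalized to (-180°, 180°]: 13°

13°


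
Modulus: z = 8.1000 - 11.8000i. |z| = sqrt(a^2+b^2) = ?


|z| = sqrt(8.1^2 + (-11.8)^2) = sqrt(65.61 + 139.24) = sqrt(204.85) = 14.3126

|z| = 14.3126


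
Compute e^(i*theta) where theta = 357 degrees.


cos(357°) = 0.9986
sin(357°) = -0.0523

e^(i*357°) = 0.9986 - 0.0523i


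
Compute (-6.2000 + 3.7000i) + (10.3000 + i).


Real: -6.2 + 10.3 = 4.1
Imag: 3.7 + 1 = 4.7

4.1000 + 4.7000i


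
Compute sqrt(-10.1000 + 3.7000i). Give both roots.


|z| = sqrt(102.01+13.69) = 10.7564
sqrt((|z|+a)/2) = sqrt((10.7564+(-10.1))/2) = sqrt(0.3282) = 0.5729
sqrt((|z|-a)/2) = sqrt((10.7564-(-10.1))/2) = sqrt(10.4282) = 3.2293

±(0.5729 + 3.2293i) i.e. 0.5729 + 3.2293i and -0.5729 - 3.2293i


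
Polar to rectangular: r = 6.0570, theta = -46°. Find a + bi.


a = 6.0570*cos(-46°) = 6.0570*0.694658 = 4.2075
b = 6.0570*sin(-46°) = 6.0570*(-0.71934) = -4.3570

4.2075 - 4.3570i


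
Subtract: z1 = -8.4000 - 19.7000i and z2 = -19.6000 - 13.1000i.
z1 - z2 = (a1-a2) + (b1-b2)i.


Real: -8.4 + 19.6 = 11.2
Imag: -19.7 + 13.1 = -6.6

11.2000 - 6.6000i


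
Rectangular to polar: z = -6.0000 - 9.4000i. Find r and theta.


r = sqrt(36+88.36) = sqrt(124.36) = 11.1517
theta = atan2(-9.4, -6) = -122.5500 degrees

r = 11.1517, theta = -122.5500 degrees


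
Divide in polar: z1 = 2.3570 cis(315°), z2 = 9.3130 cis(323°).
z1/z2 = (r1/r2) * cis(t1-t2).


r = 2.3570 / 9.3130 = 0.2531
theta = 315° - 323° = -8° = 352° (mod 360)

0.2531 cis(352°)


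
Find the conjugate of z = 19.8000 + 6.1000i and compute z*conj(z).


z_bar = 19.8000 - 6.1000i
z*z_bar = 19.8^2 + 6.1^2 = 392.04 + 37.21 = 429.25

z_bar = 19.8000 - 6.1000i, z*z_bar = 429.25


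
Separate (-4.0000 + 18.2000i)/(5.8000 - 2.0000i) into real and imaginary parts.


Multiply by conjugate: (-4.0000 + 18.2000i)(5.8000 + 2.0000i) / (5.8^2 + (-2)^2)
Numerator real = -4*5.8 + 18.2*(-2) = -59.6
Numerator imag = 18.2*5.8 - (-4)*(-2) = 97.56
Denominator = 37.64
Re(z) = -59.6/37.64 = -1.5834
Im(z) = 97.56/37.64 = 2.5919

Re(z) = -1.5834, Im(z) = 2.5919


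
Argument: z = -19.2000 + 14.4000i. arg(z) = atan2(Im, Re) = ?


Re = -19.2, Im = 14.4
arg = atan2(14.4, -19.2) = 143.1301 degrees

arg(z) = 143.1301 degrees


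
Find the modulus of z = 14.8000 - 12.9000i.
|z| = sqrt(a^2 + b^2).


|z| = sqrt(14.8^2 + (-12.9)^2) = sqrt(219.04 + 166.41) = sqrt(385.45) = 19.6329

|z| = 19.6329


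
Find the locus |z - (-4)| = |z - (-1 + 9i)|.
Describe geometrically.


Equal distances means the locus is the perpendicular bisector of z1 and z2.
Midpoint = ((-4+(-1))/2, (0+9)/2) = (-2.5000, 4.5000)

Perpendicular bisector through (-2.5000, 4.5000)


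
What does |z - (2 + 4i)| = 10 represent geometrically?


|z - z0| = r is a circle with center z0 and radius r.
Center = (2, 4), radius = 10

Circle with center (2, 4) and radius 10


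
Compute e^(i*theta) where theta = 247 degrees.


cos(247°) = -0.3907
sin(247°) = -0.9205

e^(i*247°) = -0.3907 - 0.9205i


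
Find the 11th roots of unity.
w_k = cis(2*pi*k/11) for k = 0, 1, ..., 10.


The 11th roots of unity are cis(360k/11°) for k=0..10
Angle step = 360/11 = 32.7273°
Primitive root: cis(32.7273°)
Primitive root = 0.8413 + 0.5406i

11 roots at angles: 0°, 32.7273°, 65.4545°, 98.1818°, 130.9091°, 163.6364°, 196.3636°, 229.0909°, 261.8182°, 294.5455°, 327.2727°


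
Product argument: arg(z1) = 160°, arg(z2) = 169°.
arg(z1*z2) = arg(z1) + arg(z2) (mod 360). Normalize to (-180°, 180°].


arg(z1*z2) = 160° + 169° = 329°
Normalized to (-180°, 180°]: -31°

-31°


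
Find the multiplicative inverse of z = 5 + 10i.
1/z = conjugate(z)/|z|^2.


|z|^2 = 25+100 = 125
1/z = (5 - 10i)/125

1/z = 0.0400 - 0.0800i


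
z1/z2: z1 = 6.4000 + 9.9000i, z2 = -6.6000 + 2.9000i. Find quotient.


Conjugate of z2 = -6.6000 - 2.9000i
Numerator: (6.4000 + 9.9000i)(-6.6000 - 2.9000i) = -13.5300 - 83.9000i
Denominator: (-6.6)^2 + 2.9^2 = 51.97
Result = (-13.5300 - 83.9000i)/51.97

-0.2603 - 1.6144i


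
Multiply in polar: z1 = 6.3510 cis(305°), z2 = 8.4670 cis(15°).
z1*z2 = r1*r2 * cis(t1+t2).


r = 6.3510 * 8.4670 = 53.7739
theta = 305° + 15° = 320° = 320° (mod 360)

53.7739 cis(320°)


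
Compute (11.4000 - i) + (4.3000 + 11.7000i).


Real: 11.4 + 4.3 = 15.7
Imag: -1 + 11.7 = 10.7

15.7000 + 10.7000i


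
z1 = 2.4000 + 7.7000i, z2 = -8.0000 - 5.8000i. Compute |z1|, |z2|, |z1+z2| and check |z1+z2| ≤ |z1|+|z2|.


|z1| = sqrt(2.4^2 + 7.7^2) = sqrt(65.05) = 8.0654
|z2| = sqrt((-8)^2 + (-5.8)^2) = sqrt(97.64) = 9.8813
z1+z2 = -5.6000 + 1.9000i
|z1+z2| = sqrt(34.97) = 5.9135
|z1|+|z2| = 8.0654 + 9.8813 = 17.9467

|z1+z2| = 5.9135 ≤ |z1|+|z2| = 17.9467 (verified)


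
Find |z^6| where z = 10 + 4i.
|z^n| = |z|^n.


|z| = sqrt(100+16) = sqrt(116) = 10.7703
|z^6| = |z|^6 = (sqrt(116))^6 = 116^3 = 1560896

|z^6| = 1560896


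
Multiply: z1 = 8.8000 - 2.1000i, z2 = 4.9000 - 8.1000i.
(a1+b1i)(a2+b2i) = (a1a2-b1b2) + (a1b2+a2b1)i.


Real = 8.8*4.9 - (-2.1)*(-8.1) = 43.12 - 17.01 = 26.11
Imag = 8.8*(-8.1) + 4.9*(-2.1) = -71.28 - (10.29) = -81.57

26.1100 - 81.5700i


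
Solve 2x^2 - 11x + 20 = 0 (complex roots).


disc = (-11)^2 - 4*2*20 = 121 - 160 = -39
sqrt(|disc|) = sqrt(39) = 6.2450
Real part = 11/(2*2) = 2.7500
Imag part = 6.2450/(2*2) = 1.5612

2.7500 ± 1.5612i


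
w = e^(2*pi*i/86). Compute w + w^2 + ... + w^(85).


With w = e^(2*pi*i/86), all 86 of the 86th roots of unity w^0 = 1, w, ..., w^(85) sum to 0: 1 + w + ... + w^(85) = (1 - w^86)/(1 - w) = 0 since w^86 = 1, w ≠ 1.
Removing the root 1: w + w^2 + ... + w^(85) = 0 - 1 = -1

Sum = -1


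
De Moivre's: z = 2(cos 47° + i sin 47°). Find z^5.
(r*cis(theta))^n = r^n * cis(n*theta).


r^5 = 2^5 = 32
n*theta = 5*47° = 235° = 235° (mod 360)
a = 32*cos(235°) = -18.3544
b = 32*sin(235°) = -26.2129

32 cis(235°) = -18.3544 - 26.2129i


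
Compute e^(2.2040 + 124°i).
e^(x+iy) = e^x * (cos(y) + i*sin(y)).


e^2.2040 = 9.0612
cos(124°) = -0.5592
sin(124°) = 0.82904
Real = 9.0612*(-0.5592) = -5.0670
Imag = 9.0612*0.82904 = 7.5121

-5.0670 + 7.5121i


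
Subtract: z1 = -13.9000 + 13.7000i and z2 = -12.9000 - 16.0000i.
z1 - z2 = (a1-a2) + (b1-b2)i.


Real: -13.9 + 12.9 = -1
Imag: 13.7 + 16 = 29.7

-1.0000 + 29.7000i


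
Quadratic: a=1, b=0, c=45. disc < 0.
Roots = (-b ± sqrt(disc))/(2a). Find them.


disc = 0^2 - 4*1*45 = 0 - 180 = -180
sqrt(|disc|) = sqrt(180) = 13.4164
Real part = 0/(2*1) = 0
Imag part = 13.4164/(2*1) = 6.7082

0 ± 6.7082i


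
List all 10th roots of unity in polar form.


The 10th roots of unity are cis(360k/10°) for k=0..9
Angle step = 360/10 = 36°
Primitive root: cis(36°)
Primitive root = 0.8090 + 0.5878i

10 roots at angles: 0°, 36°, 72°, 108°, 144°, 180°, 216°, 252°, 288°, 324°


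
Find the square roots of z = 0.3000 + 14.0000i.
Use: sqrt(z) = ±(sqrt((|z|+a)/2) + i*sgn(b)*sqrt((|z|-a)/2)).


|z| = sqrt(0.09+196) = 14.0032
sqrt((|z|+a)/2) = sqrt((14.0032+0.3)/2) = sqrt(7.1516) = 2.6742
sqrt((|z|-a)/2) = sqrt((14.0032-0.3)/2) = sqrt(6.8516) = 2.6176

±(2.6742 + 2.6176i) i.e. 2.6742 + 2.6176i and -2.6742 - 2.6176i


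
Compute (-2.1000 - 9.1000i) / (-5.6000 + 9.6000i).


Conjugate of z2 = -5.6000 - 9.6000i
Numerator: (-2.1000 - 9.1000i)(-5.6000 - 9.6000i) = -75.6000 + 71.1200i
Denominator: (-5.6)^2 + 9.6^2 = 123.52
Result = (-75.6000 + 71.1200i)/123.52

-0.6120 + 0.5758i


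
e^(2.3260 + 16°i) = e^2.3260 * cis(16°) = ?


e^2.3260 = 10.23691
cos(16°) = 0.961262
sin(16°) = 0.27564
Real = 10.23691*0.961262 = 9.8404
Imag = 10.23691*0.27564 = 2.8217

9.8404 + 2.8217i


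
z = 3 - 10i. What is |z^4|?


|z| = sqrt(9+100) = sqrt(109) = 10.4403
|z^4| = |z|^4 = (sqrt(109))^4 = 109^2 = 11881

|z^4| = 11881


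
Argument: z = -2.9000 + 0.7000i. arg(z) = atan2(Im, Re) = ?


Re = -2.9, Im = 0.7
arg = atan2(0.7, -2.9) = 166.4296 degrees

arg(z) = 166.4296 degrees


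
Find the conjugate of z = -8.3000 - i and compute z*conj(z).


z_bar = -8.3000 + i
z*z_bar = (-8.3)^2 + (-1)^2 = 68.89 + 1 = 69.89

z_bar = -8.3000 + i, z*z_bar = 69.89


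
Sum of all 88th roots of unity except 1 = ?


With w = e^(2*pi*i/88), all 88 of the 88th roots of unity w^0 = 1, w, ..., w^(87) sum to 0: 1 + w + ... + w^(87) = (1 - w^88)/(1 - w) = 0 since w^88 = 1, w ≠ 1.
Removing the root 1: w + w^2 + ... + w^(87) = 0 - 1 = -1

Sum = -1


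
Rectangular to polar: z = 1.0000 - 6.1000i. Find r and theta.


r = sqrt(1+37.21) = sqrt(38.21) = 6.1814
theta = atan2(-6.1, 1) = -80.6901 degrees

r = 6.1814, theta = -80.6901 degrees


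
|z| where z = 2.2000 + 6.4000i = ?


|z| = sqrt(2.2^2 + 6.4^2) = sqrt(4.84 + 40.96) = sqrt(45.8) = 6.7676

|z| = 6.7676


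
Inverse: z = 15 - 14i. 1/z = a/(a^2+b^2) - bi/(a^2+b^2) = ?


|z|^2 = 225+196 = 421
1/z = (15 + 14i)/421

1/z = 0.0356 + 0.0333i


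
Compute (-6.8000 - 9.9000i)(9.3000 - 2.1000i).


Real = -6.8*9.3 - (-9.9)*(-2.1) = -63.24 - 20.79 = -84.03
Imag = -6.8*(-2.1) + 9.3*(-9.9) = 14.28 - (92.07) = -77.79

-84.0300 - 77.7900i


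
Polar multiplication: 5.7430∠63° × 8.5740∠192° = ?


r = 5.7430 * 8.5740 = 49.2405
theta = 63° + 192° = 255° = 255° (mod 360)

49.2405 cis(255°)


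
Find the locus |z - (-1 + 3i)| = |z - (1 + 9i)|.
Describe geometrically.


Equal distances means the locus is the perpendicular bisector of z1 and z2.
Midpoint = ((-1+1)/2, (3+9)/2) = (0, 6.0000)

Perpendicular bisector through (0, 6.0000)


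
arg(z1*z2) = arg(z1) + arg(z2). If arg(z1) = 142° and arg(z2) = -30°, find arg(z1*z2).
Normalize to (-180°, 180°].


arg(z1*z2) = 142° - 30° = 112°
Normalized to (-180°, 180°]: 112°

112°


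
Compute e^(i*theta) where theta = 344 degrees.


cos(344°) = 0.9613
sin(344°) = -0.2756

e^(i*344°) = 0.9613 - 0.2756i


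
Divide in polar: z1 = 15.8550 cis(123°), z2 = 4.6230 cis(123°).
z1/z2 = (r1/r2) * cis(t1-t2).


r = 15.8550 / 4.6230 = 3.4296
theta = 123° - 123° = 0° = 0° (mod 360)

3.4296 cis(0°)


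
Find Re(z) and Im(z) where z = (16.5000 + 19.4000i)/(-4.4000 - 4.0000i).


Multiply by conjugate: (16.5000 + 19.4000i)(-4.4000 + 4.0000i) / ((-4.4)^2 + (-4)^2)
Numerator real = 16.5*(-4.4) + 19.4*(-4) = -150.2
Numerator imag = 19.4*(-4.4) - 16.5*(-4) = -19.36
Denominator = 35.36
Re(z) = -150.2/35.36 = -4.2477
Im(z) = -19.36/35.36 = -0.5475

Re(z) = -4.2477, Im(z) = -0.5475


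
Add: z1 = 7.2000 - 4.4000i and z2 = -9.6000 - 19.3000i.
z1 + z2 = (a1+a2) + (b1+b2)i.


Real: 7.2 - 9.6 = -2.4
Imag: -4.4 - 19.3 = -23.7

-2.4000 - 23.7000i


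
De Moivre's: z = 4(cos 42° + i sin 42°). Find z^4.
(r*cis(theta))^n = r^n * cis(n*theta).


r^4 = 4^4 = 256
n*theta = 4*42° = 168° = 168° (mod 360)
a = 256*cos(168°) = -250.4058
b = 256*sin(168°) = 53.2254

256 cis(168°) = -250.4058 + 53.2254i
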